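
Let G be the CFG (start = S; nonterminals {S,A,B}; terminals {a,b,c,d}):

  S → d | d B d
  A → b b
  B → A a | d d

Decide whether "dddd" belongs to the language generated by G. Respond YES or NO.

Convert to CNF:
  S -> T2 X3 | d
  A -> T0 T0
  B -> A T1 | T2 T2
  T0 -> b
  T1 -> a
  T2 -> d
  X3 -> B T2

CYK table (by increasing span):
  [0..0]={S,T2}  "d"  orig:{S}
  [1..1]={S,T2}  "d"  orig:{S}
  [2..2]={S,T2}  "d"  orig:{S}
  [3..3]={S,T2}  "d"  orig:{S}
  [0..1]={B}  "dd"
  [1..2]={B}  "dd"
  [2..3]={B}  "dd"
  [0..2]={X3}  "ddd"  orig:{}
  [1..3]={X3}  "ddd"  orig:{}
  [0..3]={S}  "dddd"

S ∈ T[0,3] ⇒ YES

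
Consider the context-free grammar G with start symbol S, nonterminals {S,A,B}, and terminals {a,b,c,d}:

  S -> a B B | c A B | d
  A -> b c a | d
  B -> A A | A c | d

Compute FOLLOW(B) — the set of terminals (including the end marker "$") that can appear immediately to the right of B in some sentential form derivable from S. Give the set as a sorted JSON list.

FIRST iteration:
pass 1:
  A via A→b c a: +{b}
  A via A→d: +{d}
  B via B→A A: +{b,d}
  S via S→a B B: +{a}
  S via S→c A B: +{c}
  S via S→d: +{d}
  S: {a,c,d}  A: {b,d}  B: {b,d}
pass 2: done
  S: {a,c,d}  A: {b,d}  B: {b,d}

FOLLOW sets:
FOLLOW(S) := {$}
pass 1:
  B→A A: FOLLOW(A) ⊇ FIRST(A) = {b,d}; new: +{b,d}
  B→A c: FOLLOW(A) ⊇ FIRST(c) = {c}; new: +{c}
  S→a B B: FOLLOW(B) ⊇ FIRST(B) = {b,d}; new: +{b,d}
  S→a B B: FOLLOW(B) ⊇ FOLLOW(S) ⊇ {$}; new: +{$}
  FOLLOW[S]={$}  FOLLOW[A]={b,c,d}  FOLLOW[B]={$,b,d}
pass 2:
  B→A A: FOLLOW(A) ⊇ FOLLOW(B) ⊇ {$,b,d}; new: +{$}
  FOLLOW[S]={$}  FOLLOW[A]={$,b,c,d}  FOLLOW[B]={$,b,d}
pass 3: — fixpoint
  FOLLOW[S]={$}  FOLLOW[A]={$,b,c,d}  FOLLOW[B]={$,b,d}

FOLLOW(B) = ["$", "b", "d"]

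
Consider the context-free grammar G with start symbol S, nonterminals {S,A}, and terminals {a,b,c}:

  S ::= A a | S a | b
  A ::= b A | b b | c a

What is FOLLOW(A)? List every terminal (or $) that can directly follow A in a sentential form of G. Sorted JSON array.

Compute FIRST by fixpoint:
round 1:
  A via A→b A: +{b}
  A via A→c a: +{c}
  S via S→A a: +{b,c}
  FIRST[S]={b,c}  FIRST[A]={b,c}
round 2: (no change)
  FIRST[S]={b,c}  FIRST[A]={b,c}

FOLLOW sets:
initialize: $ ∈ FOLLOW(S)
pass 1:
  S→A a: FOLLOW(A) ⊇ FIRST(a) = {a}; new: +{a}
  S→S a: FOLLOW(S) ⊇ FIRST(a) = {a}; new: +{a}
  FOLLOW[S]={$,a}  FOLLOW[A]={a}
pass 2: done
  FOLLOW[S]={$,a}  FOLLOW[A]={a}

FOLLOW(A) = ["a"]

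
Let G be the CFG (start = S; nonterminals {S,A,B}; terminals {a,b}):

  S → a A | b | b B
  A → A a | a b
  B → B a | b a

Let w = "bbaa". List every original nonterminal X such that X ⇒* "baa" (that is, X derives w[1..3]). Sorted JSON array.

CNF form of G:
  S -> T0 A | T1 B | b
  A -> A T0 | T0 T1
  B -> B T0 | T1 T0
  T0 -> a
  T1 -> b

CYK table (by increasing span) — only the sub-triangle for w[1..3]:
  cell(1,1) b: {S,T1}  orig:{S}
  cell(2,2) a: {T0}  orig:{}
  cell(3,3) a: {T0}  orig:{}
  cell(1,2) ba: {B}
  cell(2,3) aa: ∅
  cell(1,3) baa: {B}

Original NTs in T[1,3] deriving "baa": ["B"]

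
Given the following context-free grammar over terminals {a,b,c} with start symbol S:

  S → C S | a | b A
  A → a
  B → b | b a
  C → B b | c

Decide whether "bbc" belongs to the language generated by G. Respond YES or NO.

CNF form of G:
  S -> C S | T0 A | a
  A -> a
  B -> T0 T1 | b
  C -> B T0 | c
  T0 -> b
  T1 -> a

CYK fill:
  T[0,0] 'b' = {B,T0}  orig:{B}
  T[1,1] 'b' = {B,T0}  orig:{B}
  T[2,2] 'c' = {C}
  T[0,1] 'bb' = {C}
  T[1,2] 'bc' = ∅
  T[0,2] 'bbc' = ∅

S ∉ T[0,2] ⇒ NO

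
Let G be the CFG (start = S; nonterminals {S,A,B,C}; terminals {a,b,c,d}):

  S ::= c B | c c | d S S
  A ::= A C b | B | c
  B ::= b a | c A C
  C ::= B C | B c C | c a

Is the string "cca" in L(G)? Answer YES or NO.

CNF form of G:
  S -> T2 B | T2 T2 | T3 X8
  A -> A X4 | T0 T1 | T2 X5 | c
  B -> T0 T1 | T2 X6
  C -> B C | B X7 | T2 T1
  T0 -> b
  T1 -> a
  T2 -> c
  T3 -> d
  X4 -> C T0
  X5 -> A C
  X6 -> A C
  X7 -> T2 C
  X8 -> S S

CYK table (by increasing span):
  [0..0]={A,T2}  "c"  orig:{A}
  [1..1]={A,T2}  "c"  orig:{A}
  [2..2]={T1}  "a"  orig:{}
  [0..1]={S}  "cc"
  [1..2]={C}  "ca"
  [0..2]={X5,X6,X7}  "cca"  orig:{}

S ∉ T[0,2] ⇒ NO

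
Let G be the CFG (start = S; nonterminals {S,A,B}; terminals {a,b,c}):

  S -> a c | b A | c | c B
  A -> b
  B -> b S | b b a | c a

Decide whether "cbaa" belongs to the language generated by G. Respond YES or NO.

CNF form of G:
  S -> T0 A | T1 T2 | T2 B | c
  A -> b
  B -> T0 S | T0 X3 | T2 T1
  T0 -> b
  T1 -> a
  T2 -> c
  X3 -> T0 T1

CYK fill:
  T[0,0] 'c' = {S,T2}  orig:{S}
  T[1,1] 'b' = {A,T0}  orig:{A}
  T[2,2] 'a' = {T1}  orig:{}
  T[3,3] 'a' = {T1}  orig:{}
  T[0,1] 'cb' = ∅
  T[1,2] 'ba' = {X3}  orig:{}
  T[2,3] 'aa' = ∅
  T[0,2] 'cba' = ∅
  T[1,3] 'baa' = ∅
  T[0,3] 'cbaa' = ∅

S ∉ T[0,3] ⇒ NO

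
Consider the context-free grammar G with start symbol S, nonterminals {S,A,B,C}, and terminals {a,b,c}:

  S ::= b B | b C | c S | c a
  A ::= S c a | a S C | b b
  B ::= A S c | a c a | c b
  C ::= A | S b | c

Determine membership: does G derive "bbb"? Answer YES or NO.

CNF form of G:
  S -> T0 S | T0 T1 | T2 B | T2 C
  A -> S X3 | T1 X4 | T2 T2
  B -> A X5 | T0 T2 | T1 X6
  C -> S T2 | S X7 | T1 X8 | T2 T2 | c
  T0 -> c
  T1 -> a
  T2 -> b
  X3 -> T0 T1
  X4 -> S C
  X5 -> S T0
  X6 -> T0 T1
  X7 -> T0 T1
  X8 -> S C

CYK table (by increasing span):
  T[0,0] 'b' = {T2}  orig:{}
  T[1,1] 'b' = {T2}  orig:{}
  T[2,2] 'b' = {T2}  orig:{}
  T[0,1] 'bb' = {A,C}
  T[1,2] 'bb' = {A,C}
  T[0,2] 'bbb' = {S}

S ∈ T[0,2] ⇒ YES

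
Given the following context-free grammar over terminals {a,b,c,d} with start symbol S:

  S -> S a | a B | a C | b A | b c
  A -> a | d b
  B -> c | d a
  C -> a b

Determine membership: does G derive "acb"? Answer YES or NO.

Convert to CNF:
  S -> S T2 | T1 A | T1 T3 | T2 B | T2 C
  A -> T0 T1 | a
  B -> T0 T2 | c
  C -> T2 T1
  T0 -> d
  T1 -> b
  T2 -> a
  T3 -> c

Fill CYK table bottom-up:
  [0..0]={A,T2}  "a"  orig:{A}
  [1..1]={B,T3}  "c"  orig:{B}
  [2..2]={T1}  "b"  orig:{}
  [0..1]={S}  "ac"
  [1..2]=∅  "cb"
  [0..2]=∅  "acb"

S ∉ T[0,2] ⇒ NO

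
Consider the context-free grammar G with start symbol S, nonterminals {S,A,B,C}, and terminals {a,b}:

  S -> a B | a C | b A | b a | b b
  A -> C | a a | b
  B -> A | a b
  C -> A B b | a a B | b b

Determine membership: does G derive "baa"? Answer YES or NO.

CNF form of G:
  S -> T0 A | T0 T0 | T0 T1 | T1 B | T1 C
  A -> A X2 | T0 T0 | T1 T1 | T1 X3 | b
  B -> A X4 | T0 T0 | T1 T0 | T1 T1 | T1 X5 | b
  C -> A X6 | T0 T0 | T1 X7
  T0 -> b
  T1 -> a
  X2 -> B T0
  X3 -> T1 B
  X4 -> B T0
  X5 -> T1 B
  X6 -> B T0
  X7 -> T1 B

CYK table (by increasing span):
  T[0,0] 'b' = {A,B,T0}  orig:{A,B}
  T[1,1] 'a' = {T1}  orig:{}
  T[2,2] 'a' = {T1}  orig:{}
  T[0,1] 'ba' = {S}
  T[1,2] 'aa' = {A,B}
  T[0,2] 'baa' = {S}

S ∈ T[0,2] ⇒ YES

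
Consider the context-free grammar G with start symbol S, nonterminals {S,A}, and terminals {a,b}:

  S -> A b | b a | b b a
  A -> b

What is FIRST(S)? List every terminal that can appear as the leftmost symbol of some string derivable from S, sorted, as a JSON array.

Compute FIRST by fixpoint:
pass 1:
  A via A→b: +{b}
  S via S→A b: +{b}
  S: {b}  A: {b}
pass 2: (stable)
  S: {b}  A: {b}

FIRST(S) = ["b"]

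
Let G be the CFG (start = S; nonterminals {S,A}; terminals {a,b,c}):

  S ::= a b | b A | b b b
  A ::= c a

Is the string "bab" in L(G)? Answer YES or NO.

Convert to CNF:
  S -> T1 T2 | T2 A | T2 X3
  A -> T0 T1
  T0 -> c
  T1 -> a
  T2 -> b
  X3 -> T2 T2

CYK table (by increasing span):
  [0..0]={T2}  "b"  orig:{}
  [1..1]={T1}  "a"  orig:{}
  [2..2]={T2}  "b"  orig:{}
  [0..1]=∅  "ba"
  [1..2]={S}  "ab"
  [0..2]=∅  "bab"

S ∉ T[0,2] ⇒ NO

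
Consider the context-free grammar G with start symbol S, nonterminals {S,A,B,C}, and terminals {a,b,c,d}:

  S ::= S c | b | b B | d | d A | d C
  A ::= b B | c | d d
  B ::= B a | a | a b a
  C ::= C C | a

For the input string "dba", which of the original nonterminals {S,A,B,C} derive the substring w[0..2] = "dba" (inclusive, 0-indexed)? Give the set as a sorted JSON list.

CNF form of G:
  S -> S T3 | T0 B | T1 A | T1 C | b | d
  A -> T0 B | T1 T1 | c
  B -> B T2 | T2 X4 | a
  C -> C C | a
  T0 -> b
  T1 -> d
  T2 -> a
  T3 -> c
  X4 -> T0 T2

CYK table (by increasing span) — only the sub-triangle for w[0..2]:
  [0..0]={S,T1}  "d"  orig:{S}
  [1..1]={S,T0}  "b"  orig:{S}
  [2..2]={B,C,T2}  "a"  orig:{B,C}
  [0..1]=∅  "db"
  [1..2]={A,S,X4}  "ba"  orig:{A,S}
  [0..2]={S}  "dba"

Original NTs in T[0,2] deriving "dba": ["S"]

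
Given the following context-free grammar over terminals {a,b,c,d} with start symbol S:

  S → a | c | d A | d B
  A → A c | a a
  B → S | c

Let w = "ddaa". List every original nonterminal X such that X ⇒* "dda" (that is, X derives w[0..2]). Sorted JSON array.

Convert to CNF:
  S -> T2 A | T2 B | a | c
  A -> A T0 | T1 T1
  B -> T2 A | T2 B | a | c
  T0 -> c
  T1 -> a
  T2 -> d

Fill CYK table bottom-up, restricted to cells inside w[0..2]:
  T[0,0] 'd' = {T2}  orig:{}
  T[1,1] 'd' = {T2}  orig:{}
  T[2,2] 'a' = {B,S,T1}  orig:{B,S}
  T[0,1] 'dd' = ∅
  T[1,2] 'da' = {B,S}
  T[0,2] 'dda' = {B,S}

Original NTs in T[0,2] deriving "dda": ["B", "S"]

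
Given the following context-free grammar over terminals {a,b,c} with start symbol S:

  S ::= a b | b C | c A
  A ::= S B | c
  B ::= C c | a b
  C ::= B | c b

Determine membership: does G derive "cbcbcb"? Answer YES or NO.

Convert to CNF:
  S -> T0 A | T1 T2 | T2 C
  A -> S B | c
  B -> C T0 | T1 T2
  C -> C T0 | T0 T2 | T1 T2
  T0 -> c
  T1 -> a
  T2 -> b

CYK table (by increasing span):
  cell(0,0) c: {A,T0}  orig:{A}
  cell(1,1) b: {T2}  orig:{}
  cell(2,2) c: {A,T0}  orig:{A}
  cell(3,3) b: {T2}  orig:{}
  cell(4,4) c: {A,T0}  orig:{A}
  cell(5,5) b: {T2}  orig:{}
  cell(0,1) cb: {C}
  cell(1,2) bc: ∅
  cell(2,3) cb: {C}
  cell(3,4) bc: ∅
  cell(4,5) cb: {C}
  cell(0,2) cbc: {B,C}
  cell(1,3) bcb: {S}
  cell(2,4) cbc: {B,C}
  cell(3,5) bcb: {S}
  cell(0,3) cbcb: ∅
  cell(1,4) bcbc: {S}
  cell(2,5) cbcb: ∅
  cell(0,4) cbcbc: ∅
  cell(1,5) bcbcb: ∅
  cell(0,5) cbcbcb: ∅

S ∉ T[0,5] ⇒ NO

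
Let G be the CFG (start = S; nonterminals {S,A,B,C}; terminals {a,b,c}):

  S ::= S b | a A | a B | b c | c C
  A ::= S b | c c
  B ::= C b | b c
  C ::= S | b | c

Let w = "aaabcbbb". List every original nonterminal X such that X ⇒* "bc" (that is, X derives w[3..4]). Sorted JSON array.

CNF form of G:
  S -> S T0 | T0 T1 | T1 C | T2 A | T2 B
  A -> S T0 | T1 T1
  B -> C T0 | T0 T1
  C -> S T0 | T0 T1 | T1 C | T2 A | T2 B | b | c
  T0 -> b
  T1 -> c
  T2 -> a

CYK table (by increasing span) — only the sub-triangle for w[3..4]:
  [3..3]={C,T0}  "b"  orig:{C}
  [4..4]={C,T1}  "c"  orig:{C}
  [3..4]={B,C,S}  "bc"

Original NTs in T[3,4] deriving "bc": ["B", "C", "S"]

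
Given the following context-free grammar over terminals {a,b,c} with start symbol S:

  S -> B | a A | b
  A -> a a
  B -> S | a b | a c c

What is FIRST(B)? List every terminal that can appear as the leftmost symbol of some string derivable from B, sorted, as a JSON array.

FIRST iteration:
iter 1:
  A via A→a a: +{a}
  B via B→a b: +{a}
  S via S→B: +{a}
  S via S→b: +{b}
  FIRST(S)={a,b}  FIRST(A)={a}  FIRST(B)={a}
iter 2:
  B via B→S: +{b}
  FIRST(S)={a,b}  FIRST(A)={a}  FIRST(B)={a,b}
iter 3: (stable)
  FIRST(S)={a,b}  FIRST(A)={a}  FIRST(B)={a,b}

FIRST(B) = ["a", "b"]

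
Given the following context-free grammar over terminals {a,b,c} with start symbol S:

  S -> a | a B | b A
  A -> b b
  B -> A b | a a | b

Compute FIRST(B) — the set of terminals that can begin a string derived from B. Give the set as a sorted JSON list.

FIRST sets, iterate to fixpoint:
round 1:
  A via A→b b: +{b}
  B via B→A b: +{b}
  B via B→a a: +{a}
  S via S→a: +{a}
  S via S→b A: +{b}
  FIRST[S]={a,b}  FIRST[A]={b}  FIRST[B]={a,b}
round 2: (no change)
  FIRST[S]={a,b}  FIRST[A]={b}  FIRST[B]={a,b}

FIRST(B) = ["a", "b"]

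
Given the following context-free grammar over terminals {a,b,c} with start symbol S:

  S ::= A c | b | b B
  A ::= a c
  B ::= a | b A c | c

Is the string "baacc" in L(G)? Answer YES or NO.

CNF form of G:
  S -> A T1 | T2 B | b
  A -> T0 T1
  B -> T2 X3 | a | c
  T0 -> a
  T1 -> c
  T2 -> b
  X3 -> A T1

Fill CYK table bottom-up:
  [0..0]={S,T2}  "b"  orig:{S}
  [1..1]={B,T0}  "a"  orig:{B}
  [2..2]={B,T0}  "a"  orig:{B}
  [3..3]={B,T1}  "c"  orig:{B}
  [4..4]={B,T1}  "c"  orig:{B}
  [0..1]={S}  "ba"
  [1..2]=∅  "aa"
  [2..3]={A}  "ac"
  [3..4]=∅  "cc"
  [0..2]=∅  "baa"
  [1..3]=∅  "aac"
  [2..4]={S,X3}  "acc"  orig:{S}
  [0..3]=∅  "baac"
  [1..4]=∅  "aacc"
  [0..4]=∅  "baacc"

S ∉ T[0,4] ⇒ NO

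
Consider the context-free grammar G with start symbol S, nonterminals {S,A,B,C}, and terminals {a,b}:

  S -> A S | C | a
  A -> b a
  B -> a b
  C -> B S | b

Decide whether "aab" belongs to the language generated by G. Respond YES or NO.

CNF form of G:
  S -> A S | B S | a | b
  A -> T0 T1
  B -> T1 T0
  C -> B S | b
  T0 -> b
  T1 -> a

Fill CYK table bottom-up:
  cell(0,0) a: {S,T1}  orig:{S}
  cell(1,1) a: {S,T1}  orig:{S}
  cell(2,2) b: {C,S,T0}  orig:{C,S}
  cell(0,1) aa: ∅
  cell(1,2) ab: {B}
  cell(0,2) aab: ∅

S ∉ T[0,2] ⇒ NO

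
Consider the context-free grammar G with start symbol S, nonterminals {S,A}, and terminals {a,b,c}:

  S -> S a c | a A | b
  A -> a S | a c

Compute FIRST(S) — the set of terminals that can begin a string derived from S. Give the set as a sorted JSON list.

FIRST sets, iterate to fixpoint:
round 1:
  A via A→a S: +{a}
  S via S→a A: +{a}
  S via S→b: +{b}
  FIRST(S)={a,b}  FIRST(A)={a}
round 2: done
  FIRST(S)={a,b}  FIRST(A)={a}

FIRST(S) = ["a", "b"]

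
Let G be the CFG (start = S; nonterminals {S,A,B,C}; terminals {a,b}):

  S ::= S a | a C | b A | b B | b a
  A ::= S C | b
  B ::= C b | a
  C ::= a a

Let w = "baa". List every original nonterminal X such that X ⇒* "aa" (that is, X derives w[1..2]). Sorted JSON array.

Convert to CNF:
  S -> S T1 | T0 A | T0 B | T0 T1 | T1 C
  A -> S C | b
  B -> C T0 | a
  C -> T1 T1
  T0 -> b
  T1 -> a

CYK fill, restricted to cells inside w[1..2]:
  cell(1,1) a: {B,T1}  orig:{B}
  cell(2,2) a: {B,T1}  orig:{B}
  cell(1,2) aa: {C}

Original NTs in T[1,2] deriving "aa": ["C"]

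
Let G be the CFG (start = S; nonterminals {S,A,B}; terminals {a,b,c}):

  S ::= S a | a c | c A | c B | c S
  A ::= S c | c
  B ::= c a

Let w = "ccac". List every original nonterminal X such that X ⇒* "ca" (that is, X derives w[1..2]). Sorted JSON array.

CNF form of G:
  S -> S T1 | T0 A | T0 B | T0 S | T1 T0
  A -> S T0 | c
  B -> T0 T1
  T0 -> c
  T1 -> a

CYK fill — only the sub-triangle for w[1..2]:
  T[1,1] 'c' = {A,T0}  orig:{A}
  T[2,2] 'a' = {T1}  orig:{}
  T[1,2] 'ca' = {B}

Original NTs in T[1,2] deriving "ca": ["B"]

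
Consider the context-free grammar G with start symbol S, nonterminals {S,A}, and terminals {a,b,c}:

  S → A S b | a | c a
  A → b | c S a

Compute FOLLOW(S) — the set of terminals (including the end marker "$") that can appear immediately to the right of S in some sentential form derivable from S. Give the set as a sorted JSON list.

FIRST sets, iterate to fixpoint:
[1]
  A via A→b: +{b}
  A via A→c S a: +{c}
  S via S→A S b: +{b,c}
  S via S→a: +{a}
  FIRST[S]={a,b,c}  FIRST[A]={b,c}
[2] (no change)
  FIRST[S]={a,b,c}  FIRST[A]={b,c}

FOLLOW iteration:
FOLLOW(S) := {$}
pass 1:
  A→c S a: FOLLOW(S) ⊇ FIRST(a) = {a}; new: +{a}
  S→A S b: FOLLOW(A) ⊇ FIRST(S) = {a,b,c}; new: +{a,b,c}
  S→A S b: FOLLOW(S) ⊇ FIRST(b) = {b}; new: +{b}
  S: {$,a,b}  A: {a,b,c}
pass 2: done
  S: {$,a,b}  A: {a,b,c}

FOLLOW(S) = ["$", "a", "b"]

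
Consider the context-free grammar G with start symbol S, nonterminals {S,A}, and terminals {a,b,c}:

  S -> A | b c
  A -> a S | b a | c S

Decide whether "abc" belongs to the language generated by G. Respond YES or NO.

CNF form of G:
  S -> T0 S | T1 T0 | T1 T2 | T2 S
  A -> T0 S | T1 T0 | T2 S
  T0 -> a
  T1 -> b
  T2 -> c

Fill CYK table bottom-up:
  cell(0,0) a: {T0}  orig:{}
  cell(1,1) b: {T1}  orig:{}
  cell(2,2) c: {T2}  orig:{}
  cell(0,1) ab: ∅
  cell(1,2) bc: {S}
  cell(0,2) abc: {A,S}

S ∈ T[0,2] ⇒ YES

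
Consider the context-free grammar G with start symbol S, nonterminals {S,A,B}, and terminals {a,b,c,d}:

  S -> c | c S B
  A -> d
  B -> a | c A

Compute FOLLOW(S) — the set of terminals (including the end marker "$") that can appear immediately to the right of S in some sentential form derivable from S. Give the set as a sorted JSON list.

FIRST sets, iterate to fixpoint:
iter 1:
  A via A→d: +{d}
  B via B→a: +{a}
  B via B→c A: +{c}
  S via S→c: +{c}
  FIRST(S)={c}  FIRST(A)={d}  FIRST(B)={a,c}
iter 2: (stable)
  FIRST(S)={c}  FIRST(A)={d}  FIRST(B)={a,c}

FOLLOW iteration:
initialize: $ ∈ FOLLOW(S)
pass 1:
  S→c S B: FOLLOW(S) ⊇ FIRST(B) = {a,c}; new: +{a,c}
  S→c S B: FOLLOW(B) ⊇ FOLLOW(S) ⊇ {$,a,c}; new: +{$,a,c}
  FOLLOW(S)={$,a,c}  FOLLOW(A)={}  FOLLOW(B)={$,a,c}
pass 2:
  B→c A: FOLLOW(A) ⊇ FOLLOW(B) ⊇ {$,a,c}; new: +{$,a,c}
  FOLLOW(S)={$,a,c}  FOLLOW(A)={$,a,c}  FOLLOW(B)={$,a,c}
pass 3: — fixpoint
  FOLLOW(S)={$,a,c}  FOLLOW(A)={$,a,c}  FOLLOW(B)={$,a,c}

FOLLOW(S) = ["$", "a", "c"]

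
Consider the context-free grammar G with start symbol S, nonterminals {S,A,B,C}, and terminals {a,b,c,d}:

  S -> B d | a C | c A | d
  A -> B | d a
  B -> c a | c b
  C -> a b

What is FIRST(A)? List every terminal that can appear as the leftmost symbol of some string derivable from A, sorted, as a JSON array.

FIRST iteration:
[1]
  A via A→d a: +{d}
  B via B→c a: +{c}
  C via C→a b: +{a}
  S via S→B d: +{c}
  S via S→a C: +{a}
  S via S→d: +{d}
  FIRST(S)={a,c,d}  FIRST(A)={d}  FIRST(B)={c}  FIRST(C)={a}
[2]
  A via A→B: +{c}
  FIRST(S)={a,c,d}  FIRST(A)={c,d}  FIRST(B)={c}  FIRST(C)={a}
[3] (stable)
  FIRST(S)={a,c,d}  FIRST(A)={c,d}  FIRST(B)={c}  FIRST(C)={a}

FIRST(A) = ["c", "d"]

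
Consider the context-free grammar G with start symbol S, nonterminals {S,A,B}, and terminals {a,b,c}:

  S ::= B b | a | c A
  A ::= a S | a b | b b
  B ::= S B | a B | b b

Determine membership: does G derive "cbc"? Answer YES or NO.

CNF form of G:
  S -> B T1 | T2 A | a
  A -> T0 S | T0 T1 | T1 T1
  B -> S B | T0 B | T1 T1
  T0 -> a
  T1 -> b
  T2 -> c

CYK fill:
  cell(0,0) c: {T2}  orig:{}
  cell(1,1) b: {T1}  orig:{}
  cell(2,2) c: {T2}  orig:{}
  cell(0,1) cb: ∅
  cell(1,2) bc: ∅
  cell(0,2) cbc: ∅

S ∉ T[0,2] ⇒ NO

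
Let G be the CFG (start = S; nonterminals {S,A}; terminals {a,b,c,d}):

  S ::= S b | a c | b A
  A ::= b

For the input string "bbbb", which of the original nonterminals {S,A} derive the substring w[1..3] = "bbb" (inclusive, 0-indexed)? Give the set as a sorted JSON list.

CNF form of G:
  S -> S T0 | T0 A | T1 T2
  A -> b
  T0 -> b
  T1 -> a
  T2 -> c

CYK table (by increasing span), restricted to cells inside w[1..3]:
  cell(1,1) b: {A,T0}  orig:{A}
  cell(2,2) b: {A,T0}  orig:{A}
  cell(3,3) b: {A,T0}  orig:{A}
  cell(1,2) bb: {S}
  cell(2,3) bb: {S}
  cell(1,3) bbb: {S}

Original NTs in T[1,3] deriving "bbb": ["S"]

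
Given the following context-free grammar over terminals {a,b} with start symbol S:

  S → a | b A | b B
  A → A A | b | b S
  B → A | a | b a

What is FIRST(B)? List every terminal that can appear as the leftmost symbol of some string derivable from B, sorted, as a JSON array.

FIRST iteration:
[1]
  A via A→b: +{b}
  B via B→A: +{b}
  B via B→a: +{a}
  S via S→a: +{a}
  S via S→b A: +{b}
  FIRST(S)={a,b}  FIRST(A)={b}  FIRST(B)={a,b}
[2] (no change)
  FIRST(S)={a,b}  FIRST(A)={b}  FIRST(B)={a,b}

FIRST(B) = ["a", "b"]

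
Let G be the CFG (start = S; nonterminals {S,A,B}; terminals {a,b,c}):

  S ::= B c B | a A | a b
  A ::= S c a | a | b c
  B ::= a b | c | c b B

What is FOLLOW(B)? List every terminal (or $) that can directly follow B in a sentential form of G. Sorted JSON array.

FIRST sets, iterate to fixpoint:
iter 1:
  A via A→a: +{a}
  A via A→b c: +{b}
  B via B→a b: +{a}
  B via B→c: +{c}
  S via S→B c B: +{a,c}
  FIRST[S]={a,c}  FIRST[A]={a,b}  FIRST[B]={a,c}
iter 2:
  A via A→S c a: +{c}
  FIRST[S]={a,c}  FIRST[A]={a,b,c}  FIRST[B]={a,c}
iter 3: — fixpoint
  FIRST[S]={a,c}  FIRST[A]={a,b,c}  FIRST[B]={a,c}

Compute FOLLOW by fixpoint:
initialize: $ ∈ FOLLOW(S)
[1]
  A→S c a: FOLLOW(S) ⊇ FIRST(c) = {c}; new: +{c}
  S→B c B: FOLLOW(B) ⊇ FIRST(c) = {c}; new: +{c}
  S→B c B: FOLLOW(B) ⊇ FOLLOW(S) ⊇ {$,c}; new: +{$}
  S→a A: FOLLOW(A) ⊇ FOLLOW(S) ⊇ {$,c}; new: +{$,c}
  FOLLOW[S]={$,c}  FOLLOW[A]={$,c}  FOLLOW[B]={$,c}
[2] done
  FOLLOW[S]={$,c}  FOLLOW[A]={$,c}  FOLLOW[B]={$,c}

FOLLOW(B) = ["$", "c"]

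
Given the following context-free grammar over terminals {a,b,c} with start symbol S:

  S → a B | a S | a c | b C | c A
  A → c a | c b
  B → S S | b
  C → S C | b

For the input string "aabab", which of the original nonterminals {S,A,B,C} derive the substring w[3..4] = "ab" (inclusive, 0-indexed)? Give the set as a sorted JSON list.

Convert to CNF:
  S -> T0 A | T1 B | T1 S | T1 T0 | T2 C
  A -> T0 T1 | T0 T2
  B -> S S | b
  C -> S C | b
  T0 -> c
  T1 -> a
  T2 -> b

CYK table (by increasing span), restricted to cells inside w[3..4]:
  T[3,3] 'a' = {T1}  orig:{}
  T[4,4] 'b' = {B,C,T2}  orig:{B,C}
  T[3,4] 'ab' = {S}

Original NTs in T[3,4] deriving "ab": ["S"]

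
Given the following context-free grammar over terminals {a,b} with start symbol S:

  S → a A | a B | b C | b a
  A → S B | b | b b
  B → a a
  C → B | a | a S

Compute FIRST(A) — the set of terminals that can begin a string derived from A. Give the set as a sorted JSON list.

FIRST sets, iterate to fixpoint:
round 1:
  A via A→b: +{b}
  B via B→a a: +{a}
  C via C→B: +{a}
  S via S→a A: +{a}
  S via S→b C: +{b}
  S: {a,b}  A: {b}  B: {a}  C: {a}
round 2:
  A via A→S B: +{a}
  S: {a,b}  A: {a,b}  B: {a}  C: {a}
round 3: (no change)
  S: {a,b}  A: {a,b}  B: {a}  C: {a}

FIRST(A) = ["a", "b"]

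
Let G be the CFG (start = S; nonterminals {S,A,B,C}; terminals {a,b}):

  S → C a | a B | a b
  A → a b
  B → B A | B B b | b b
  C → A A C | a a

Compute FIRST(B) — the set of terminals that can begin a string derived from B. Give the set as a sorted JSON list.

FIRST sets, iterate to fixpoint:
round 1:
  A via A→a b: +{a}
  B via B→b b: +{b}
  C via C→A A C: +{a}
  S via S→C a: +{a}
  FIRST[S]={a}  FIRST[A]={a}  FIRST[B]={b}  FIRST[C]={a}
round 2: — fixpoint
  FIRST[S]={a}  FIRST[A]={a}  FIRST[B]={b}  FIRST[C]={a}

FIRST(B) = ["b"]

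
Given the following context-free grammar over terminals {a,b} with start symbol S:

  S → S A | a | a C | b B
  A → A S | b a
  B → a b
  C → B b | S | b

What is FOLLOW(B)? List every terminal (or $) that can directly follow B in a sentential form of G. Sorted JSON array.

FIRST sets, iterate to fixpoint:
pass 1:
  A via A→b a: +{b}
  B via B→a b: +{a}
  C via C→B b: +{a}
  C via C→b: +{b}
  S via S→a: +{a}
  S via S→b B: +{b}
  FIRST[S]={a,b}  FIRST[A]={b}  FIRST[B]={a}  FIRST[C]={a,b}
pass 2: (no change)
  FIRST[S]={a,b}  FIRST[A]={b}  FIRST[B]={a}  FIRST[C]={a,b}

Compute FOLLOW by fixpoint:
initialize: $ ∈ FOLLOW(S)
iter 1:
  A→A S: FOLLOW(A) ⊇ FIRST(S) = {a,b}; new: +{a,b}
  A→A S: FOLLOW(S) ⊇ FOLLOW(A) ⊇ {a,b}; new: +{a,b}
  C→B b: FOLLOW(B) ⊇ FIRST(b) = {b}; new: +{b}
  S→S A: FOLLOW(A) ⊇ FOLLOW(S) ⊇ {$,a,b}; new: +{$}
  S→a C: FOLLOW(C) ⊇ FOLLOW(S) ⊇ {$,a,b}; new: +{$,a,b}
  S→b B: FOLLOW(B) ⊇ FOLLOW(S) ⊇ {$,a,b}; new: +{$,a}
  S: {$,a,b}  A: {$,a,b}  B: {$,a,b}  C: {$,a,b}
iter 2: (stable)
  S: {$,a,b}  A: {$,a,b}  B: {$,a,b}  C: {$,a,b}

FOLLOW(B) = ["$", "a", "b"]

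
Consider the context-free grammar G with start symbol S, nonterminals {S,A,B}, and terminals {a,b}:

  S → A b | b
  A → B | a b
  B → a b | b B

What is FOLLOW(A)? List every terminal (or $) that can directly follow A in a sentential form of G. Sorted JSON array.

FIRST sets, iterate to fixpoint:
[1]
  A via A→a b: +{a}
  B via B→a b: +{a}
  B via B→b B: +{b}
  S via S→A b: +{a}
  S via S→b: +{b}
  S: {a,b}  A: {a}  B: {a,b}
[2]
  A via A→B: +{b}
  S: {a,b}  A: {a,b}  B: {a,b}
[3] done
  S: {a,b}  A: {a,b}  B: {a,b}

FOLLOW iteration:
FOLLOW(S) := {$}
pass 1:
  S→A b: FOLLOW(A) ⊇ FIRST(b) = {b}; new: +{b}
  S: {$}  A: {b}  B: {}
pass 2:
  A→B: FOLLOW(B) ⊇ FOLLOW(A) ⊇ {b}; new: +{b}
  S: {$}  A: {b}  B: {b}
pass 3: (stable)
  S: {$}  A: {b}  B: {b}

FOLLOW(A) = ["b"]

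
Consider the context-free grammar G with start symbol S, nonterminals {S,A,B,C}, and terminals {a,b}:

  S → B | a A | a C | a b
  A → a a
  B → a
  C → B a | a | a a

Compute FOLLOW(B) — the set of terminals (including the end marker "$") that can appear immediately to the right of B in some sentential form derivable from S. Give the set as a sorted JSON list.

Compute FIRST by fixpoint:
[1]
  A via A→a a: +{a}
  B via B→a: +{a}
  C via C→B a: +{a}
  S via S→B: +{a}
  FIRST[S]={a}  FIRST[A]={a}  FIRST[B]={a}  FIRST[C]={a}
[2] done
  FIRST[S]={a}  FIRST[A]={a}  FIRST[B]={a}  FIRST[C]={a}

FOLLOW iteration:
initialize: $ ∈ FOLLOW(S)
iter 1:
  C→B a: FOLLOW(B) ⊇ FIRST(a) = {a}; new: +{a}
  S→B: FOLLOW(B) ⊇ FOLLOW(S) ⊇ {$}; new: +{$}
  S→a A: FOLLOW(A) ⊇ FOLLOW(S) ⊇ {$}; new: +{$}
  S→a C: FOLLOW(C) ⊇ FOLLOW(S) ⊇ {$}; new: +{$}
  S: {$}  A: {$}  B: {$,a}  C: {$}
iter 2: (no change)
  S: {$}  A: {$}  B: {$,a}  C: {$}

FOLLOW(B) = ["$", "a"]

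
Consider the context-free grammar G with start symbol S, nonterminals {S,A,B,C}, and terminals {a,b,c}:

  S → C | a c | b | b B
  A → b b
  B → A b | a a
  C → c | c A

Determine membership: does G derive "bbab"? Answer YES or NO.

Convert to CNF:
  S -> T0 B | T1 T2 | T2 A | b | c
  A -> T0 T0
  B -> A T0 | T1 T1
  C -> T2 A | c
  T0 -> b
  T1 -> a
  T2 -> c

CYK fill:
  T[0,0] 'b' = {S,T0}  orig:{S}
  T[1,1] 'b' = {S,T0}  orig:{S}
  T[2,2] 'a' = {T1}  orig:{}
  T[3,3] 'b' = {S,T0}  orig:{S}
  T[0,1] 'bb' = {A}
  T[1,2] 'ba' = ∅
  T[2,3] 'ab' = ∅
  T[0,2] 'bba' = ∅
  T[1,3] 'bab' = ∅
  T[0,3] 'bbab' = ∅

S ∉ T[0,3] ⇒ NO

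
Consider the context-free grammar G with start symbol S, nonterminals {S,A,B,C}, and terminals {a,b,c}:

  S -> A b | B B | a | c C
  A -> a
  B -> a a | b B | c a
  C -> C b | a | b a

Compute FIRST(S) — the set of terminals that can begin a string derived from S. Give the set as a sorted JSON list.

FIRST iteration:
[1]
  A via A→a: +{a}
  B via B→a a: +{a}
  B via B→b B: +{b}
  B via B→c a: +{c}
  C via C→a: +{a}
  C via C→b a: +{b}
  S via S→A b: +{a}
  S via S→B B: +{b,c}
  FIRST(S)={a,b,c}  FIRST(A)={a}  FIRST(B)={a,b,c}  FIRST(C)={a,b}
[2] (stable)
  FIRST(S)={a,b,c}  FIRST(A)={a}  FIRST(B)={a,b,c}  FIRST(C)={a,b}

FIRST(S) = ["a", "b", "c"]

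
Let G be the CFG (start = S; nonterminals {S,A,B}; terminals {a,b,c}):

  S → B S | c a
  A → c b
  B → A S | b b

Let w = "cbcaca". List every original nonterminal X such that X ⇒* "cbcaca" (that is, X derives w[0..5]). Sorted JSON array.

Convert to CNF:
  S -> B S | T0 T2
  A -> T0 T1
  B -> A S | T1 T1
  T0 -> c
  T1 -> b
  T2 -> a

CYK fill (cells [i..j] with 0 ≤ i ≤ j ≤ 5 only):
  T[0,0] 'c' = {T0}  orig:{}
  T[1,1] 'b' = {T1}  orig:{}
  T[2,2] 'c' = {T0}  orig:{}
  T[3,3] 'a' = {T2}  orig:{}
  T[4,4] 'c' = {T0}  orig:{}
  T[5,5] 'a' = {T2}  orig:{}
  T[0,1] 'cb' = {A}
  T[1,2] 'bc' = ∅
  T[2,3] 'ca' = {S}
  T[3,4] 'ac' = ∅
  T[4,5] 'ca' = {S}
  T[0,2] 'cbc' = ∅
  T[1,3] 'bca' = ∅
  T[2,4] 'cac' = ∅
  T[3,5] 'aca' = ∅
  T[0,3] 'cbca' = {B}
  T[1,4] 'bcac' = ∅
  T[2,5] 'caca' = ∅
  T[0,4] 'cbcac' = ∅
  T[1,5] 'bcaca' = ∅
  T[0,5] 'cbcaca' = {S}

Original NTs in T[0,5] deriving "cbcaca": ["S"]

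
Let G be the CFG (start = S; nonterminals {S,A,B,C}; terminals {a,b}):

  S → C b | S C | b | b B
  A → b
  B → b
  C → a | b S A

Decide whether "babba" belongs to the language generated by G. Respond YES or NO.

Convert to CNF:
  S -> C T0 | S C | T0 B | b
  A -> b
  B -> b
  C -> T0 X1 | a
  T0 -> b
  X1 -> S A

CYK table (by increasing span):
  [0..0]={A,B,S,T0}  "b"  orig:{A,B,S}
  [1..1]={C}  "a"
  [2..2]={A,B,S,T0}  "b"  orig:{A,B,S}
  [3..3]={A,B,S,T0}  "b"  orig:{A,B,S}
  [4..4]={C}  "a"
  [0..1]={S}  "ba"
  [1..2]={S}  "ab"
  [2..3]={S,X1}  "bb"  orig:{S}
  [3..4]={S}  "ba"
  [0..2]={X1}  "bab"  orig:{}
  [1..3]={X1}  "abb"  orig:{}
  [2..4]={S}  "bba"
  [0..3]={C}  "babb"
  [1..4]=∅  "abba"
  [0..4]=∅  "babba"

S ∉ T[0,4] ⇒ NO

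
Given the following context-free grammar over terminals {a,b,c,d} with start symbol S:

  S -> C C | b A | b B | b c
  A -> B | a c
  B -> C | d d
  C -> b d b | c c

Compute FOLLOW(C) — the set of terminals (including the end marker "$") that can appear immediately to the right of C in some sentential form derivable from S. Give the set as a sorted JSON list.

Compute FIRST by fixpoint:
iter 1:
  A via A→a c: +{a}
  B via B→d d: +{d}
  C via C→b d b: +{b}
  C via C→c c: +{c}
  S via S→C C: +{b,c}
  FIRST[S]={b,c}  FIRST[A]={a}  FIRST[B]={d}  FIRST[C]={b,c}
iter 2:
  A via A→B: +{d}
  B via B→C: +{b,c}
  FIRST[S]={b,c}  FIRST[A]={a,d}  FIRST[B]={b,c,d}  FIRST[C]={b,c}
iter 3:
  A via A→B: +{b,c}
  FIRST[S]={b,c}  FIRST[A]={a,b,c,d}  FIRST[B]={b,c,d}  FIRST[C]={b,c}
iter 4: — fixpoint
  FIRST[S]={b,c}  FIRST[A]={a,b,c,d}  FIRST[B]={b,c,d}  FIRST[C]={b,c}

Compute FOLLOW by fixpoint:
FOLLOW(S) := {$}
[1]
  S→C C: FOLLOW(C) ⊇ FIRST(C) = {b,c}; new: +{b,c}
  S→C C: FOLLOW(C) ⊇ FOLLOW(S) ⊇ {$}; new: +{$}
  S→b A: FOLLOW(A) ⊇ FOLLOW(S) ⊇ {$}; new: +{$}
  S→b B: FOLLOW(B) ⊇ FOLLOW(S) ⊇ {$}; new: +{$}
  FOLLOW[S]={$}  FOLLOW[A]={$}  FOLLOW[B]={$}  FOLLOW[C]={$,b,c}
[2] (stable)
  FOLLOW[S]={$}  FOLLOW[A]={$}  FOLLOW[B]={$}  FOLLOW[C]={$,b,c}

FOLLOW(C) = ["$", "b", "c"]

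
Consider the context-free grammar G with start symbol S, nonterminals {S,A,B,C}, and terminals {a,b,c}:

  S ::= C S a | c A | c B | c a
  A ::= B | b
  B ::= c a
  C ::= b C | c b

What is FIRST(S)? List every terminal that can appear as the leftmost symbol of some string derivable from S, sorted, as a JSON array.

FIRST sets, iterate to fixpoint:
pass 1:
  A via A→b: +{b}
  B via B→c a: +{c}
  C via C→b C: +{b}
  C via C→c b: +{c}
  S via S→C S a: +{b,c}
  S: {b,c}  A: {b}  B: {c}  C: {b,c}
pass 2:
  A via A→B: +{c}
  S: {b,c}  A: {b,c}  B: {c}  C: {b,c}
pass 3: (no change)
  S: {b,c}  A: {b,c}  B: {c}  C: {b,c}

FIRST(S) = ["b", "c"]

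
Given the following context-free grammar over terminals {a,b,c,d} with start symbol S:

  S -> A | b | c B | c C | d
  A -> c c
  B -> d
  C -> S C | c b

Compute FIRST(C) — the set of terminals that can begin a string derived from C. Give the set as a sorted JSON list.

FIRST iteration:
iter 1:
  A via A→c c: +{c}
  B via B→d: +{d}
  C via C→c b: +{c}
  S via S→A: +{c}
  S via S→b: +{b}
  S via S→d: +{d}
  S: {b,c,d}  A: {c}  B: {d}  C: {c}
iter 2:
  C via C→S C: +{b,d}
  S: {b,c,d}  A: {c}  B: {d}  C: {b,c,d}
iter 3: (no change)
  S: {b,c,d}  A: {c}  B: {d}  C: {b,c,d}

FIRST(C) = ["b", "c", "d"]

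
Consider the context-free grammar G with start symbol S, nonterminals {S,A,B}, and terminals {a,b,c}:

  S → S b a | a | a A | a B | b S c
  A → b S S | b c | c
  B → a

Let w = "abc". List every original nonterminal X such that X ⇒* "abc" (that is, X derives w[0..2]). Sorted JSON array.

CNF form of G:
  S -> S X4 | T0 X5 | T2 A | T2 B | a
  A -> T0 T1 | T0 X3 | c
  B -> a
  T0 -> b
  T1 -> c
  T2 -> a
  X3 -> S S
  X4 -> T0 T2
  X5 -> S T1

CYK fill — only the sub-triangle for w[0..2]:
  T[0,0] 'a' = {B,S,T2}  orig:{B,S}
  T[1,1] 'b' = {T0}  orig:{}
  T[2,2] 'c' = {A,T1}  orig:{A}
  T[0,1] 'ab' = ∅
  T[1,2] 'bc' = {A}
  T[0,2] 'abc' = {S}

Original NTs in T[0,2] deriving "abc": ["S"]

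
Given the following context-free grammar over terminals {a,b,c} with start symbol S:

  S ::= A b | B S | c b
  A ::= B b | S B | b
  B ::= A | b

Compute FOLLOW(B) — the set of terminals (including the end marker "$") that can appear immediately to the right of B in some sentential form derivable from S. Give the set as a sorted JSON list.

FIRST sets, iterate to fixpoint:
iter 1:
  A via A→b: +{b}
  B via B→A: +{b}
  S via S→A b: +{b}
  S via S→c b: +{c}
  FIRST[S]={b,c}  FIRST[A]={b}  FIRST[B]={b}
iter 2:
  A via A→S B: +{c}
  B via B→A: +{c}
  FIRST[S]={b,c}  FIRST[A]={b,c}  FIRST[B]={b,c}
iter 3: — fixpoint
  FIRST[S]={b,c}  FIRST[A]={b,c}  FIRST[B]={b,c}

FOLLOW sets:
initialize: $ ∈ FOLLOW(S)
iter 1:
  A→B b: FOLLOW(B) ⊇ FIRST(b) = {b}; new: +{b}
  A→S B: FOLLOW(S) ⊇ FIRST(B) = {b,c}; new: +{b,c}
  B→A: FOLLOW(A) ⊇ FOLLOW(B) ⊇ {b}; new: +{b}
  S→B S: FOLLOW(B) ⊇ FIRST(S) = {b,c}; new: +{c}
  S: {$,b,c}  A: {b}  B: {b,c}
iter 2:
  B→A: FOLLOW(A) ⊇ FOLLOW(B) ⊇ {b,c}; new: +{c}
  S: {$,b,c}  A: {b,c}  B: {b,c}
iter 3: (no change)
  S: {$,b,c}  A: {b,c}  B: {b,c}

FOLLOW(B) = ["b", "c"]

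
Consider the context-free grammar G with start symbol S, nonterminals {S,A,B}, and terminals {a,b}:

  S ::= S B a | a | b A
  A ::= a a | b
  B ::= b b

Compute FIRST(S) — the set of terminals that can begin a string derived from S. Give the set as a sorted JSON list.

Compute FIRST by fixpoint:
[1]
  A via A→a a: +{a}
  A via A→b: +{b}
  B via B→b b: +{b}
  S via S→a: +{a}
  S via S→b A: +{b}
  S: {a,b}  A: {a,b}  B: {b}
[2] done
  S: {a,b}  A: {a,b}  B: {b}

FIRST(S) = ["a", "b"]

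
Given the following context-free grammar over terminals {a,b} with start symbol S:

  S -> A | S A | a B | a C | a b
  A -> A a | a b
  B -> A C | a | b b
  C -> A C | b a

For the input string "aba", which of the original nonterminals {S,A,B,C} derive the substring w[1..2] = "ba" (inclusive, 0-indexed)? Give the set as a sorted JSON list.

CNF form of G:
  S -> A T0 | S A | T0 B | T0 C | T0 T1
  A -> A T0 | T0 T1
  B -> A C | T1 T1 | a
  C -> A C | T1 T0
  T0 -> a
  T1 -> b

CYK table (by increasing span) (cells [i..j] with 1 ≤ i ≤ j ≤ 2 only):
  T[1,1] 'b' = {T1}  orig:{}
  T[2,2] 'a' = {B,T0}  orig:{B}
  T[1,2] 'ba' = {C}

Original NTs in T[1,2] deriving "ba": ["C"]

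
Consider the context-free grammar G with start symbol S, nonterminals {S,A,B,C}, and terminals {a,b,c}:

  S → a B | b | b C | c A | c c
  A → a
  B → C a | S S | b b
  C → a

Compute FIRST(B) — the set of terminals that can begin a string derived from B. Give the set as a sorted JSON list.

FIRST sets, iterate to fixpoint:
[1]
  A via A→a: +{a}
  B via B→b b: +{b}
  C via C→a: +{a}
  S via S→a B: +{a}
  S via S→b: +{b}
  S via S→c A: +{c}
  FIRST(S)={a,b,c}  FIRST(A)={a}  FIRST(B)={b}  FIRST(C)={a}
[2]
  B via B→C a: +{a}
  B via B→S S: +{c}
  FIRST(S)={a,b,c}  FIRST(A)={a}  FIRST(B)={a,b,c}  FIRST(C)={a}
[3] — fixpoint
  FIRST(S)={a,b,c}  FIRST(A)={a}  FIRST(B)={a,b,c}  FIRST(C)={a}

FIRST(B) = ["a", "b", "c"]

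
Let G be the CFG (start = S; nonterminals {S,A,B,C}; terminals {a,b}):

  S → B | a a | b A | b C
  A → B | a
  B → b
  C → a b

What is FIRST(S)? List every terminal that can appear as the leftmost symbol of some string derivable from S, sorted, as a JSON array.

Compute FIRST by fixpoint:
round 1:
  A via A→a: +{a}
  B via B→b: +{b}
  C via C→a b: +{a}
  S via S→B: +{b}
  S via S→a a: +{a}
  S: {a,b}  A: {a}  B: {b}  C: {a}
round 2:
  A via A→B: +{b}
  S: {a,b}  A: {a,b}  B: {b}  C: {a}
round 3: (no change)
  S: {a,b}  A: {a,b}  B: {b}  C: {a}

FIRST(S) = ["a", "b"]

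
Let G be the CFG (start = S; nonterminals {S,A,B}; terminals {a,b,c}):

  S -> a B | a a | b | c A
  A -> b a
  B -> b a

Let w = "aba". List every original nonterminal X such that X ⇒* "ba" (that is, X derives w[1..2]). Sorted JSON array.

CNF form of G:
  S -> T1 B | T1 T1 | T2 A | b
  A -> T0 T1
  B -> T0 T1
  T0 -> b
  T1 -> a
  T2 -> c

Fill CYK table bottom-up, restricted to cells inside w[1..2]:
  cell(1,1) b: {S,T0}  orig:{S}
  cell(2,2) a: {T1}  orig:{}
  cell(1,2) ba: {A,B}

Original NTs in T[1,2] deriving "ba": ["A", "B"]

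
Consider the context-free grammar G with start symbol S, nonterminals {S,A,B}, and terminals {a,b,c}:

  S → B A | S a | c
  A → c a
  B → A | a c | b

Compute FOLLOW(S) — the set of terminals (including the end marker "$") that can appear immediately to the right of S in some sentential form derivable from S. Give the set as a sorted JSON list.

Compute FIRST by fixpoint:
round 1:
  A via A→c a: +{c}
  B via B→A: +{c}
  B via B→a c: +{a}
  B via B→b: +{b}
  S via S→B A: +{a,b,c}
  FIRST[S]={a,b,c}  FIRST[A]={c}  FIRST[B]={a,b,c}
round 2: (no change)
  FIRST[S]={a,b,c}  FIRST[A]={c}  FIRST[B]={a,b,c}

Compute FOLLOW by fixpoint:
initialize: $ ∈ FOLLOW(S)
iter 1:
  S→B A: FOLLOW(B) ⊇ FIRST(A) = {c}; new: +{c}
  S→B A: FOLLOW(A) ⊇ FOLLOW(S) ⊇ {$}; new: +{$}
  S→S a: FOLLOW(S) ⊇ FIRST(a) = {a}; new: +{a}
  FOLLOW(S)={$,a}  FOLLOW(A)={$}  FOLLOW(B)={c}
iter 2:
  B→A: FOLLOW(A) ⊇ FOLLOW(B) ⊇ {c}; new: +{c}
  S→B A: FOLLOW(A) ⊇ FOLLOW(S) ⊇ {$,a}; new: +{a}
  FOLLOW(S)={$,a}  FOLLOW(A)={$,a,c}  FOLLOW(B)={c}
iter 3: (no change)
  FOLLOW(S)={$,a}  FOLLOW(A)={$,a,c}  FOLLOW(B)={c}

FOLLOW(S) = ["$", "a"]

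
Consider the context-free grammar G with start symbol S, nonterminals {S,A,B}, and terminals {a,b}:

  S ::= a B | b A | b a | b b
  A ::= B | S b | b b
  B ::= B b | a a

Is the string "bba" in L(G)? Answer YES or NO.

CNF form of G:
  S -> T0 A | T0 T0 | T0 T1 | T1 B
  A -> B T0 | S T0 | T0 T0 | T1 T1
  B -> B T0 | T1 T1
  T0 -> b
  T1 -> a

CYK fill:
  [0..0]={T0}  "b"  orig:{}
  [1..1]={T0}  "b"  orig:{}
  [2..2]={T1}  "a"  orig:{}
  [0..1]={A,S}  "bb"
  [1..2]={S}  "ba"
  [0..2]=∅  "bba"

S ∉ T[0,2] ⇒ NO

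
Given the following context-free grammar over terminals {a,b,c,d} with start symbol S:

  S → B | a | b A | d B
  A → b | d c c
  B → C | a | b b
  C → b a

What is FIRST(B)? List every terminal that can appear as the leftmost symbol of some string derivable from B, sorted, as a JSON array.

FIRST sets, iterate to fixpoint:
pass 1:
  A via A→b: +{b}
  A via A→d c c: +{d}
  B via B→a: +{a}
  B via B→b b: +{b}
  C via C→b a: +{b}
  S via S→B: +{a,b}
  S via S→d B: +{d}
  FIRST(S)={a,b,d}  FIRST(A)={b,d}  FIRST(B)={a,b}  FIRST(C)={b}
pass 2: (stable)
  FIRST(S)={a,b,d}  FIRST(A)={b,d}  FIRST(B)={a,b}  FIRST(C)={b}

FIRST(B) = ["a", "b"]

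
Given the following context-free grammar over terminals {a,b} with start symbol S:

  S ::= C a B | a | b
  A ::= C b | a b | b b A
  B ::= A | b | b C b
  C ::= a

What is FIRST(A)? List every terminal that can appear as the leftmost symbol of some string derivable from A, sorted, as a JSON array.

FIRST iteration:
round 1:
  A via A→a b: +{a}
  A via A→b b A: +{b}
  B via B→A: +{a,b}
  C via C→a: +{a}
  S via S→C a B: +{a}
  S via S→b: +{b}
  FIRST[S]={a,b}  FIRST[A]={a,b}  FIRST[B]={a,b}  FIRST[C]={a}
round 2: (stable)
  FIRST[S]={a,b}  FIRST[A]={a,b}  FIRST[B]={a,b}  FIRST[C]={a}

FIRST(A) = ["a", "b"]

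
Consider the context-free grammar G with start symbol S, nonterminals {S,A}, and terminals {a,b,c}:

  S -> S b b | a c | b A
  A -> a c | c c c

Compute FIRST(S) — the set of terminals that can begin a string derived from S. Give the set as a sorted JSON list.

FIRST sets, iterate to fixpoint:
iter 1:
  A via A→a c: +{a}
  A via A→c c c: +{c}
  S via S→a c: +{a}
  S via S→b A: +{b}
  FIRST(S)={a,b}  FIRST(A)={a,c}
iter 2: — fixpoint
  FIRST(S)={a,b}  FIRST(A)={a,c}

FIRST(S) = ["a", "b"]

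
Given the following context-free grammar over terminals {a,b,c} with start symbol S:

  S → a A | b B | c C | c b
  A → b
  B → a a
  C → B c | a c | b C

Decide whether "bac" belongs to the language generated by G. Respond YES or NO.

Convert to CNF:
  S -> T0 A | T1 C | T1 T2 | T2 B
  A -> b
  B -> T0 T0
  C -> B T1 | T0 T1 | T2 C
  T0 -> a
  T1 -> c
  T2 -> b

Fill CYK table bottom-up:
  cell(0,0) b: {A,T2}  orig:{A}
  cell(1,1) a: {T0}  orig:{}
  cell(2,2) c: {T1}  orig:{}
  cell(0,1) ba: ∅
  cell(1,2) ac: {C}
  cell(0,2) bac: {C}

S ∉ T[0,2] ⇒ NO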